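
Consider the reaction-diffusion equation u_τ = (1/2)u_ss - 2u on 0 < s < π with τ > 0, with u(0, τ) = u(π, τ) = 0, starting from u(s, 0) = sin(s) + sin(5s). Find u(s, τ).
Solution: Substitute u = exp(-2τ)w.
Then u_τ = exp(-2τ)(w_τ - 2w), u_ss = exp(-2τ)w_ss; substituting and dividing by exp(-2τ), the lower-order terms cancel: w_τ = (1/2)w_ss (standard heat equation).
Data for w: w(s,0) = u(s,0) = sin(s) + sin(5s). The boundary conditions carry over: w(0,τ) = w(π,τ) = 0.
Separating variables: w = Σ c_n exp(-n²τ/2) sin(ns). From w(s,0) = sin(s) + sin(5s): c_1=1, c_5=1.
So w(s,τ) = exp(-τ/2)sin(s) + exp(-25τ/2)sin(5s), and u(s,τ) = exp(-2τ)w(s,τ).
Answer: u(s, τ) = exp(-5τ/2)sin(s) + exp(-29τ/2)sin(5s)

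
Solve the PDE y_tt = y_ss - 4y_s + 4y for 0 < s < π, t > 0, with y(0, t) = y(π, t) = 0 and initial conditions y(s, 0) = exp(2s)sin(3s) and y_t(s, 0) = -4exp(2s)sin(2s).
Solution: Substitute y = exp(2s)u, i.e. u = exp(-2s)y.
By the product rule, y_s = exp(2s)(u_s + 2u), y_ss = exp(2s)(u_ss + 4u_s + 4u), y_tt = exp(2s)u_tt.
Substituting into the PDE and dividing by exp(2s): u_tt = (u_ss + 4u_s + 4u) - 4(u_s + 2u) + 4u.
The lower-order terms cancel, leaving the standard wave equation u_tt = u_ss.
Initial data for u: u(s,0) = exp(-2s)y(s,0) = sin(3s); u_t(s,0) = exp(-2s)y_t(s,0) = -4sin(2s). The boundary conditions carry over: u(0,t) = u(π,t) = 0.
Solve for u:
  Using separation of variables u = X(s)T(t):
  Eigenfunctions: sin(ns), n = 1, 2, 3, ...
  General solution: u(s, t) = Σ [A_n cos(n t) + B_n sin(n t)] sin(ns)
  From u(s,0) = sin(3s): A_3=1. From u_t(s,0) = -4sin(2s), using u_t(s,0) = Σ ω_n B_n sin(ns) with ω_n = n: B_2 = (-4)/2 = -2.
Hence u(s,t) = -2sin(2s)sin(2t) + sin(3s)cos(3t).
Transform back: y(s,t) = exp(2s)u(s,t).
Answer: y(s, t) = -2exp(2s)sin(2s)sin(2t) + exp(2s)sin(3s)cos(3t)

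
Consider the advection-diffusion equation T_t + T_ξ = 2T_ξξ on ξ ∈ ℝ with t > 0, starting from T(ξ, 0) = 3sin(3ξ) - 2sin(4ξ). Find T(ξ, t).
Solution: Change to a moving frame: let η = ξ - t, σ = t and write T(ξ,t) = u(η,σ).
By the chain rule T_t = u_σ - u_η, T_ξ = u_η, T_ξξ = u_ηη.
Then T_t + T_ξ = u_σ: the advection term cancels and the PDE becomes the heat equation u_σ = 2u_ηη on η ∈ ℝ.
Initial data: u(η,0) = T(η,0) = 3sin(3η) - 2sin(4η).
On η ∈ ℝ each mode satisfies (sin(nη))″ = -n² sin(nη), so exp(-2n²σ) sin(nη) solves the heat equation; by superposition u(η,σ) = Σ c_n exp(-2n²σ) sin(nη).
Reading off the coefficients: c_3=3, c_4=-2, so u(η,σ) = 3exp(-18σ)sin(3η) - 2exp(-32σ)sin(4η).
Substituting back η = ξ - t, σ = t: T(ξ,t) = u(ξ - t, t).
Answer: T(ξ, t) = -3exp(-18t)sin(3t - 3ξ) + 2exp(-32t)sin(4t - 4ξ)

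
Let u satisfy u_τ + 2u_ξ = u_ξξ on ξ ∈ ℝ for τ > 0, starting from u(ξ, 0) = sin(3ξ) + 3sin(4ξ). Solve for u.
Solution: Change to a moving frame: let η = ξ - 2τ, σ = τ and write u(ξ,τ) = w(η,σ).
By the chain rule u_τ = w_σ - 2w_η, u_ξ = w_η, u_ξξ = w_ηη.
Then u_τ + 2u_ξ = w_σ: the advection term cancels and the PDE becomes the heat equation w_σ = w_ηη on η ∈ ℝ.
Initial data: w(η,0) = u(η,0) = sin(3η) + 3sin(4η).
On η ∈ ℝ each mode satisfies (sin(nη))″ = -n² sin(nη), so exp(-n²σ) sin(nη) solves the heat equation; by superposition w(η,σ) = Σ c_n exp(-n²σ) sin(nη).
Reading off the coefficients: c_3=1, c_4=3, so w(η,σ) = exp(-9σ)sin(3η) + 3exp(-16σ)sin(4η).
Substituting back η = ξ - 2τ, σ = τ: u(ξ,τ) = w(ξ - 2τ, τ).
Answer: u(ξ, τ) = exp(-9τ)sin(3ξ - 6τ) + 3exp(-16τ)sin(4ξ - 8τ)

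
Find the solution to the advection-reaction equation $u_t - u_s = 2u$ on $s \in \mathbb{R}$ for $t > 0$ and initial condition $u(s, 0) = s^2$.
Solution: Substitute $u = e^{2t}w$, i.e. $w = e^{-2t}u$.
By the product rule, $u_t = e^{2t}(w_t + 2w)$, $u_s = e^{2t}w_s$.
Substituting into the PDE and dividing by $e^{2t}$: $w_t + 2w - w_s = 2w$.
The lower-order terms cancel, leaving the standard advection equation $w_t - w_s = 0$.
Initial data for $w$: $w(s,0) = u(s,0) = s^2$.
Solve for $w$:
  By method of characteristics (waves move left with speed 1):
  Along characteristics $s + t =$ const, $w$ is constant, so $w(s,t) = f(s + t)$ with $f = w( \cdot , 0)$.
Hence $w(s,t) = s^2 + 2 s t + t^2$.
Transform back: $u(s,t) = e^{2t}w(s,t)$.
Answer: $u(s, t) = s^2 e^{2 t} + 2 s t e^{2 t} + t^2 e^{2 t}$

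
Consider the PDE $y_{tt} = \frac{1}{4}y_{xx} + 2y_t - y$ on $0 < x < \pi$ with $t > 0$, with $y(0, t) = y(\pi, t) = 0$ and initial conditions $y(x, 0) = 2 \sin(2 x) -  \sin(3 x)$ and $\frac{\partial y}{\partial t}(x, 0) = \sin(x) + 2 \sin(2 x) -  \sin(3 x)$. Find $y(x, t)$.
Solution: Substitute $y = e^{t}u$.
Then $y_t = e^{t}(u_t + u)$, $y_{tt} = e^{t}(u_{tt} + 2u_t + u)$, $y_{xx} = e^{t}u_{xx}$; substituting and dividing by $e^{t}$, the lower-order terms cancel: $u_{tt} = \frac{1}{4}u_{xx}$ (standard wave equation).
Data for $u$: $u(x,0) = y(x,0) = 2 \sin(2 x) - \sin(3 x)$; $u_t(x,0) = y_t(x,0) - y(x,0) = \sin(x)$. The boundary conditions carry over: $u(0,t) = u(\pi,t) = 0$.
Separating variables: $u = \sum [A_n \cos(\omega_n t) + B_n \sin(\omega_n t)] \sin(nx)$, $\omega_n = n/2$. From ICs ($B_n$ = velocity coefficient / $\omega_n$): $A_2=2, A_3=-1, B_1=2$.
So $u(x,t) = 2 \sin(t/2) \sin(x) + 2 \sin(2 x) \cos(t) - \sin(3 x) \cos(3 t/2)$, and $y(x,t) = e^{t}u(x,t)$.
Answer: $y(x, t) = 2 e^{t} \sin(t/2) \sin(x) + 2 e^{t} \sin(2 x) \cos(t) -  e^{t} \sin(3 x) \cos(3 t/2)$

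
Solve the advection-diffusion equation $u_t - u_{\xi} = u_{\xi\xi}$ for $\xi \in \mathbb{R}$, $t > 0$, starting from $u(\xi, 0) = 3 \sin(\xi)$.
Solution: Change to a moving frame: let $\eta = \xi + t$, $\sigma = t$ and write $u(\xi,t) = w(\eta,\sigma)$.
By the chain rule $u_t = w_{\sigma} + w_{\eta}$, $u_{\xi} = w_{\eta}$, $u_{\xi\xi} = w_{\eta\eta}$.
Then $u_t - u_{\xi} = w_{\sigma}$: the advection term cancels and the PDE becomes the heat equation $w_{\sigma} = w_{\eta\eta}$ on $\eta \in \mathbb{R}$.
Initial data: $w(\eta,0) = u(\eta,0) = 3 \sin(\eta)$.
On $\eta \in \mathbb{R}$ each mode satisfies $(\sin(n\eta))'' = -n^2 \sin(n\eta)$, so $e^{-n^2\sigma} \sin(n\eta)$ solves the heat equation; by superposition $w(\eta,\sigma) = \sum c_n e^{-n^2\sigma} \sin(n\eta)$.
Reading off the coefficients: $c_1=3$, so $w(\eta,\sigma) = 3 e^{-\sigma} \sin(\eta)$.
Substituting back $\eta = \xi + t$, $\sigma = t$: $u(\xi,t) = w(\xi + t, t)$.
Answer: $u(\xi, t) = 3 e^{-t} \sin(\xi + t)$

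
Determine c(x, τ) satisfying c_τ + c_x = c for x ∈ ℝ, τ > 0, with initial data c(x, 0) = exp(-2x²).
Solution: Substitute c = exp(τ)u.
Then c_τ = exp(τ)(u_τ + u), c_x = exp(τ)u_x; substituting and dividing by exp(τ), the lower-order terms cancel: u_τ + u_x = 0 (standard advection equation).
Data for u: u(x,0) = c(x,0) = exp(-2x²).
By characteristics (dx/dτ = 1), u(x,τ) = f(x - τ) with f = u(·, 0).
So u(x,τ) = exp(-2(x - τ)²), and c(x,τ) = exp(τ)u(x,τ).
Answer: c(x, τ) = exp(τ)exp(-2(x - τ)²)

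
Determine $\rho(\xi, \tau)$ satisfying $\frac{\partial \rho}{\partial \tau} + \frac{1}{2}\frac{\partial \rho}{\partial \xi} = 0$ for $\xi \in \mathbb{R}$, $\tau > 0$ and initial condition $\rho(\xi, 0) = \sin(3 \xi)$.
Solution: By characteristics ($d\xi/d\tau = 1/2$), $\rho(\xi,\tau) = f(\xi - \frac{1}{2}\tau)$ with $f = \rho( \cdot , 0)$.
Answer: $\rho(\xi, \tau) = - \sin(3 \tau/2 - 3 \xi)$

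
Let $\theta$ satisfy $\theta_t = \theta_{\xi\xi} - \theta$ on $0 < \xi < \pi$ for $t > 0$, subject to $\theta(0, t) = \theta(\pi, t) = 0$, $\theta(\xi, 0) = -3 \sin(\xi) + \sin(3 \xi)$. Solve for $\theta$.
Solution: Substitute $\theta = e^{-t}u$, i.e. $u = e^{t}\theta$.
By the product rule, $\theta_t = e^{-t}(u_t - u)$, $\theta_{\xi\xi} = e^{-t}u_{\xi\xi}$.
Substituting into the PDE and dividing by $e^{-t}$: $u_t - u = u_{\xi\xi} - u$.
The lower-order terms cancel, leaving the standard heat equation $u_t = u_{\xi\xi}$.
Initial data for $u$: $u(\xi,0) = \theta(\xi,0) = -3 \sin(\xi) + \sin(3 \xi)$. The boundary conditions carry over: $u(0,t) = u(\pi,t) = 0$.
Solve for $u$:
  Using separation of variables $u = X(\xi)G(t)$:
  Eigenfunctions: $\sin(n\xi)$, $n = 1, 2, 3, \ldots$
  General solution: $u(\xi, t) = \sum c_n \sin(n\xi) e^{-n^2 t}$
  Matching $u(\xi,0) = -3 \sin(\xi) + \sin(3 \xi)$ term by term: $c_1=-3, c_3=1$.
Hence $u(\xi,t) = -3 e^{-t} \sin(\xi) + e^{-9 t} \sin(3 \xi)$.
Transform back: $\theta(\xi,t) = e^{-t}u(\xi,t)$.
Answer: $\theta(\xi, t) = -3 e^{-2 t} \sin(\xi) + e^{-10 t} \sin(3 \xi)$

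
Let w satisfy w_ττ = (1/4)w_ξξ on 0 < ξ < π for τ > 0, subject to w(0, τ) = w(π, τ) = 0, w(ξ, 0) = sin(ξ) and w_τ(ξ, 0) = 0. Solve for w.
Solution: Separating variables: w = Σ [A_n cos(ω_n τ) + B_n sin(ω_n τ)] sin(nξ), ω_n = n/2. From ICs: A_1=1.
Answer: w(ξ, τ) = sin(ξ)cos(τ/2)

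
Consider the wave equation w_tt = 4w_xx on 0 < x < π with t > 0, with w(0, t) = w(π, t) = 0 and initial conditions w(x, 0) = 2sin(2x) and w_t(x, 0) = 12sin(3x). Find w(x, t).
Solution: Using separation of variables w = X(x)T(t):
Eigenfunctions: sin(nx), n = 1, 2, 3, ...
General solution: w(x, t) = Σ [A_n cos(2n t) + B_n sin(2n t)] sin(nx)
From w(x,0) = 2sin(2x): A_2=2. From w_t(x,0) = 12sin(3x), using w_t(x,0) = Σ ω_n B_n sin(nx) with ω_n = 2n: B_3 = 12/6 = 2.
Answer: w(x, t) = 2sin(6t)sin(3x) + 2sin(2x)cos(4t)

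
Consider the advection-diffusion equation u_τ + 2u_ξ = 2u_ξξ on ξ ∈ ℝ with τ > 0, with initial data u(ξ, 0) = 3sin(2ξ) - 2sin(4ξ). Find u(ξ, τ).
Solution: Change to a moving frame: let η = ξ - 2τ, σ = τ and write u(ξ,τ) = w(η,σ).
By the chain rule u_τ = w_σ - 2w_η, u_ξ = w_η, u_ξξ = w_ηη.
Then u_τ + 2u_ξ = w_σ: the advection term cancels and the PDE becomes the heat equation w_σ = 2w_ηη on η ∈ ℝ.
Initial data: w(η,0) = u(η,0) = 3sin(2η) - 2sin(4η).
On η ∈ ℝ each mode satisfies (sin(nη))″ = -n² sin(nη), so exp(-2n²σ) sin(nη) solves the heat equation; by superposition w(η,σ) = Σ c_n exp(-2n²σ) sin(nη).
Reading off the coefficients: c_2=3, c_4=-2, so w(η,σ) = 3exp(-8σ)sin(2η) - 2exp(-32σ)sin(4η).
Substituting back η = ξ - 2τ, σ = τ: u(ξ,τ) = w(ξ - 2τ, τ).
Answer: u(ξ, τ) = 3exp(-8τ)sin(2ξ - 4τ) - 2exp(-32τ)sin(4ξ - 8τ)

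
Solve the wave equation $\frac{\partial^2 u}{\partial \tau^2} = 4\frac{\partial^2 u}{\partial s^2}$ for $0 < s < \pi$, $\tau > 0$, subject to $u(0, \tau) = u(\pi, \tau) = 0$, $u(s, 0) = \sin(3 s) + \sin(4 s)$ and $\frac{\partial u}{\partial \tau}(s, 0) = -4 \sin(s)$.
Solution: Using separation of variables $u = X(s)T(\tau)$:
Eigenfunctions: $\sin(ns)$, $n = 1, 2, 3, \ldots$
General solution: $u(s, \tau) = \sum [A_n \cos(2n \tau) + B_n \sin(2n \tau)] \sin(ns)$
From $u(s,0) = \sin(3 s) + \sin(4 s)$: $A_3=1, A_4=1$. From $u_{\tau}(s,0) = -4 \sin(s)$, using $u_{\tau}(s,0) = \sum \omega_n B_n \sin(ns)$ with $\omega_n = 2n$: $B_1 = (-4)/2 = -2$.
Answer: $u(s, \tau) = -2 \sin(2 \tau) \sin(s) + \sin(3 s) \cos(6 \tau) + \sin(4 s) \cos(8 \tau)$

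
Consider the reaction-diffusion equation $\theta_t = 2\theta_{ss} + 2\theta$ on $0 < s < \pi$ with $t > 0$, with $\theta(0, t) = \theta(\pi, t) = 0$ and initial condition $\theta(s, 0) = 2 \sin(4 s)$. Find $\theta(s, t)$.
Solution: Substitute $\theta = e^{2t}u$, i.e. $u = e^{-2t}\theta$.
By the product rule, $\theta_t = e^{2t}(u_t + 2u)$, $\theta_{ss} = e^{2t}u_{ss}$.
Substituting into the PDE and dividing by $e^{2t}$: $u_t + 2u = 2u_{ss} + 2u$.
The lower-order terms cancel, leaving the standard heat equation $u_t = 2u_{ss}$.
Initial data for $u$: $u(s,0) = \theta(s,0) = 2 \sin(4 s)$. The boundary conditions carry over: $u(0,t) = u(\pi,t) = 0$.
Solve for $u$:
  Using separation of variables $u = X(s)G(t)$:
  Eigenfunctions: $\sin(ns)$, $n = 1, 2, 3, \ldots$
  General solution: $u(s, t) = \sum c_n \sin(ns) e^{-2n^2 t}$
  Matching $u(s,0) = 2 \sin(4 s)$ term by term: $c_4=2$.
Hence $u(s,t) = 2 e^{-32 t} \sin(4 s)$.
Transform back: $\theta(s,t) = e^{2t}u(s,t)$.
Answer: $\theta(s, t) = 2 e^{-30 t} \sin(4 s)$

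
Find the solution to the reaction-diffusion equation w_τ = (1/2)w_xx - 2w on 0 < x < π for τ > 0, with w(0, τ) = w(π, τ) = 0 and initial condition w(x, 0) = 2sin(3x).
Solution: Substitute w = exp(-2τ)u.
Then w_τ = exp(-2τ)(u_τ - 2u), w_xx = exp(-2τ)u_xx; substituting and dividing by exp(-2τ), the lower-order terms cancel: u_τ = (1/2)u_xx (standard heat equation).
Data for u: u(x,0) = w(x,0) = 2sin(3x). The boundary conditions carry over: u(0,τ) = u(π,τ) = 0.
Separating variables: u = Σ c_n exp(-n²τ/2) sin(nx). From u(x,0) = 2sin(3x): c_3=2.
So u(x,τ) = 2exp(-9τ/2)sin(3x), and w(x,τ) = exp(-2τ)u(x,τ).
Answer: w(x, τ) = 2exp(-13τ/2)sin(3x)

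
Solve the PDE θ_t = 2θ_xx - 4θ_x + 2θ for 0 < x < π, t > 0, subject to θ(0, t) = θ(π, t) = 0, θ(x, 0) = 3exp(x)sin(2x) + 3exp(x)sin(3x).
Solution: Substitute θ = exp(x)u.
Then θ_x = exp(x)(u_x + u), θ_xx = exp(x)(u_xx + 2u_x + u), θ_t = exp(x)u_t; substituting and dividing by exp(x), the lower-order terms cancel: u_t = 2u_xx (standard heat equation).
Data for u: u(x,0) = exp(-x)θ(x,0) = 3sin(2x) + 3sin(3x). The boundary conditions carry over: u(0,t) = u(π,t) = 0.
Separating variables: u = Σ c_n exp(-2n²t) sin(nx). From u(x,0) = 3sin(2x) + 3sin(3x): c_2=3, c_3=3.
So u(x,t) = 3exp(-8t)sin(2x) + 3exp(-18t)sin(3x), and θ(x,t) = exp(x)u(x,t).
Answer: θ(x, t) = 3exp(-8t)exp(x)sin(2x) + 3exp(-18t)exp(x)sin(3x)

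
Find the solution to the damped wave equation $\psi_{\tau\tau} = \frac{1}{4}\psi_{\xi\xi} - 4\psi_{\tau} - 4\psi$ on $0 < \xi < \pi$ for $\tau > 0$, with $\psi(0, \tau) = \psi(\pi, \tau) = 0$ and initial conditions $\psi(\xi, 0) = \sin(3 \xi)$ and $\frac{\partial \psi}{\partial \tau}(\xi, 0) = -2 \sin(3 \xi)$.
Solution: Substitute $\psi = e^{-2\tau}u$.
Then $\psi_{\tau} = e^{-2\tau}(u_{\tau} - 2u)$, $\psi_{\tau\tau} = e^{-2\tau}(u_{\tau\tau} - 4u_{\tau} + 4u)$, $\psi_{\xi\xi} = e^{-2\tau}u_{\xi\xi}$; substituting and dividing by $e^{-2\tau}$, the lower-order terms cancel: $u_{\tau\tau} = \frac{1}{4}u_{\xi\xi}$ (standard wave equation).
Data for $u$: $u(\xi,0) = \psi(\xi,0) = \sin(3 \xi)$; $u_{\tau}(\xi,0) = \psi_{\tau}(\xi,0) + 2\psi(\xi,0) = 0$. The boundary conditions carry over: $u(0,\tau) = u(\pi,\tau) = 0$.
Separating variables: $u = \sum [A_n \cos(\omega_n \tau) + B_n \sin(\omega_n \tau)] \sin(n\xi)$, $\omega_n = n/2$. From ICs: $A_3=1$.
So $u(\xi,\tau) = \sin(3 \xi) \cos(3 \tau/2)$, and $\psi(\xi,\tau) = e^{-2\tau}u(\xi,\tau)$.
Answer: $\psi(\xi, \tau) = e^{-2 \tau} \sin(3 \xi) \cos(3 \tau/2)$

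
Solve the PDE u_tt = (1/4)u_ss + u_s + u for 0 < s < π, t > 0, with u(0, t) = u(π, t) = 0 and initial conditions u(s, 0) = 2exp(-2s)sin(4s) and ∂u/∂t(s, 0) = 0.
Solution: Substitute u = exp(-2s)w, i.e. w = exp(2s)u.
By the product rule, u_s = exp(-2s)(w_s - 2w), u_ss = exp(-2s)(w_ss - 4w_s + 4w), u_tt = exp(-2s)w_tt.
Substituting into the PDE and dividing by exp(-2s): w_tt = (1/4)(w_ss - 4w_s + 4w) + (w_s - 2w) + w.
The lower-order terms cancel, leaving the standard wave equation w_tt = (1/4)w_ss.
Initial data for w: w(s,0) = exp(2s)u(s,0) = 2sin(4s); w_t(s,0) = exp(2s)u_t(s,0) = 0. The boundary conditions carry over: w(0,t) = w(π,t) = 0.
Solve for w:
  Using separation of variables w = X(s)T(t):
  Eigenfunctions: sin(ns), n = 1, 2, 3, ...
  General solution: w(s, t) = Σ [A_n cos(n t/2) + B_n sin(n t/2)] sin(ns)
  From w(s,0) = 2sin(4s): A_4=2. From w_t(s,0) = 0: all B_n = 0.
Hence w(s,t) = 2sin(4s)cos(2t).
Transform back: u(s,t) = exp(-2s)w(s,t).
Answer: u(s, t) = 2exp(-2s)sin(4s)cos(2t)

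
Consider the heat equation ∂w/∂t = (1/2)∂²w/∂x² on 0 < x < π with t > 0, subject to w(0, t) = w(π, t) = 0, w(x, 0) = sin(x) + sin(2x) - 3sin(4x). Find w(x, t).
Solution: Separating variables: w = Σ c_n exp(-n²t/2) sin(nx). From w(x,0) = sin(x) + sin(2x) - 3sin(4x): c_1=1, c_2=1, c_4=-3.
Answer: w(x, t) = exp(-2t)sin(2x) - 3exp(-8t)sin(4x) + exp(-t/2)sin(x)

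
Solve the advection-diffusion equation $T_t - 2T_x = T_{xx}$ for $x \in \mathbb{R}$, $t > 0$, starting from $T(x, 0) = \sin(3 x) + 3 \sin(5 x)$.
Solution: Moving frame: $\eta = x + 2t$, $\sigma = t$, $T = u(\eta,\sigma)$, so $T_t = u_{\sigma} + 2u_{\eta}$ and $T_{xx} = u_{\eta\eta}$.
Hence $T_t - 2T_x = u_{\sigma}$ and the PDE becomes the heat equation $u_{\sigma} = u_{\eta\eta}$ on $\eta \in \mathbb{R}$.
Initial data: $u(\eta,0) = T(\eta,0) = \sin(3 \eta) + 3 \sin(5 \eta)$. Each mode $\sin(n\eta)$ decays as $e^{-n^2\sigma}$ on $\mathbb{R}$, so $u(\eta,\sigma) = \sum c_n e^{-n^2\sigma} \sin(n\eta)$ with $c_3=1, c_5=3$: $u(\eta,\sigma) = e^{-9 \sigma} \sin(3 \eta) + 3 e^{-25 \sigma} \sin(5 \eta)$.
Substituting back: $T(x,t) = u(x + 2t, t)$.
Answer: $T(x, t) = e^{-9 t} \sin(6 t + 3 x) + 3 e^{-25 t} \sin(10 t + 5 x)$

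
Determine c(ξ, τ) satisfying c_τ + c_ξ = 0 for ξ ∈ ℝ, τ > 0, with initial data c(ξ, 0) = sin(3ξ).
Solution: By characteristics (dξ/dτ = 1), c(ξ,τ) = f(ξ - τ) with f = c(·, 0).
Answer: c(ξ, τ) = sin(3ξ - 3τ)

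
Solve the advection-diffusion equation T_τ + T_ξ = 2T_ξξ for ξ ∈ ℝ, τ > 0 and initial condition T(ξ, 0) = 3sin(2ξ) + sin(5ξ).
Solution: Change to a moving frame: let η = ξ - τ, σ = τ and write T(ξ,τ) = u(η,σ).
By the chain rule T_τ = u_σ - u_η, T_ξ = u_η, T_ξξ = u_ηη.
Then T_τ + T_ξ = u_σ: the advection term cancels and the PDE becomes the heat equation u_σ = 2u_ηη on η ∈ ℝ.
Initial data: u(η,0) = T(η,0) = 3sin(2η) + sin(5η).
On η ∈ ℝ each mode satisfies (sin(nη))″ = -n² sin(nη), so exp(-2n²σ) sin(nη) solves the heat equation; by superposition u(η,σ) = Σ c_n exp(-2n²σ) sin(nη).
Reading off the coefficients: c_2=3, c_5=1, so u(η,σ) = 3exp(-8σ)sin(2η) + exp(-50σ)sin(5η).
Substituting back η = ξ - τ, σ = τ: T(ξ,τ) = u(ξ - τ, τ).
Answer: T(ξ, τ) = 3exp(-8τ)sin(2ξ - 2τ) + exp(-50τ)sin(5ξ - 5τ)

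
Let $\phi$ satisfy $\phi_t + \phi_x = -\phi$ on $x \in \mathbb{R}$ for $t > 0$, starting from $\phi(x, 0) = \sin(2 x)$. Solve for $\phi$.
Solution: Substitute $\phi = e^{-t}u$, i.e. $u = e^{t}\phi$.
By the product rule, $\phi_t = e^{-t}(u_t - u)$, $\phi_x = e^{-t}u_x$.
Substituting into the PDE and dividing by $e^{-t}$: $u_t - u + u_x = -u$.
The lower-order terms cancel, leaving the standard advection equation $u_t + u_x = 0$.
Initial data for $u$: $u(x,0) = \phi(x,0) = \sin(2 x)$.
Solve for $u$:
  By method of characteristics (waves move right with speed 1):
  Along characteristics $x - t =$ const, $u$ is constant, so $u(x,t) = f(x - t)$ with $f = u( \cdot , 0)$.
Hence $u(x,t) = - \sin(2 t - 2 x)$.
Transform back: $\phi(x,t) = e^{-t}u(x,t)$.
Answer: $\phi(x, t) = - e^{-t} \sin(2 t - 2 x)$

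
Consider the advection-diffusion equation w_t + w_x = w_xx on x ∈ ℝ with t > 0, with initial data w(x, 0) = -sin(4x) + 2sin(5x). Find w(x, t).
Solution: Change to a moving frame: let η = x - t, σ = t and write w(x,t) = u(η,σ).
By the chain rule w_t = u_σ - u_η, w_x = u_η, w_xx = u_ηη.
Then w_t + w_x = u_σ: the advection term cancels and the PDE becomes the heat equation u_σ = u_ηη on η ∈ ℝ.
Initial data: u(η,0) = w(η,0) = -sin(4η) + 2sin(5η).
On η ∈ ℝ each mode satisfies (sin(nη))″ = -n² sin(nη), so exp(-n²σ) sin(nη) solves the heat equation; by superposition u(η,σ) = Σ c_n exp(-n²σ) sin(nη).
Reading off the coefficients: c_4=-1, c_5=2, so u(η,σ) = -exp(-16σ)sin(4η) + 2exp(-25σ)sin(5η).
Substituting back η = x - t, σ = t: w(x,t) = u(x - t, t).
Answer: w(x, t) = exp(-16t)sin(4t - 4x) - 2exp(-25t)sin(5t - 5x)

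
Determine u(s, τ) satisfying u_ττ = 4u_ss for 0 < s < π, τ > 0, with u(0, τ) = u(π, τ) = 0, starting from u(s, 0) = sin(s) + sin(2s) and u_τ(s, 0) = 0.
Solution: Separating variables: u = Σ [A_n cos(ω_n τ) + B_n sin(ω_n τ)] sin(ns), ω_n = 2n. From ICs: A_1=1, A_2=1.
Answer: u(s, τ) = sin(s)cos(2τ) + sin(2s)cos(4τ)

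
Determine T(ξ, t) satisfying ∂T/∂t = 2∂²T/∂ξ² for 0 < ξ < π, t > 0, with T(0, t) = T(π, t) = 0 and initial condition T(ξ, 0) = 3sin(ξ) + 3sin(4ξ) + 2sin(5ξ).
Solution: Separating variables: T = Σ c_n exp(-2n²t) sin(nξ). From T(ξ,0) = 3sin(ξ) + 3sin(4ξ) + 2sin(5ξ): c_1=3, c_4=3, c_5=2.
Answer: T(ξ, t) = 3exp(-2t)sin(ξ) + 3exp(-32t)sin(4ξ) + 2exp(-50t)sin(5ξ)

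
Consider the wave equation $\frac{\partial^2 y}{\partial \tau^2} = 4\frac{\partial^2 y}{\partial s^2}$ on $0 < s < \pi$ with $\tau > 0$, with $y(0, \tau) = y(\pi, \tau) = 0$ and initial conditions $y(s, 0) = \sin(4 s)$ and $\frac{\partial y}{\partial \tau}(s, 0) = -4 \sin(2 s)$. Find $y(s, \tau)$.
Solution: Separating variables: $y = \sum [A_n \cos(\omega_n \tau) + B_n \sin(\omega_n \tau)] \sin(ns)$, $\omega_n = 2n$. From ICs ($B_n$ = velocity coefficient / $\omega_n$): $A_4=1, B_2=-1$.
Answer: $y(s, \tau) = - \sin(4 \tau) \sin(2 s) + \sin(4 s) \cos(8 \tau)$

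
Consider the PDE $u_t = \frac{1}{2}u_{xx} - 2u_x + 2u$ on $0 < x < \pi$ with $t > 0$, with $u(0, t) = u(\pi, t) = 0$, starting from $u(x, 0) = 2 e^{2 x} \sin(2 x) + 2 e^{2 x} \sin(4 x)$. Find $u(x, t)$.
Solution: Substitute $u = e^{2x}w$, i.e. $w = e^{-2x}u$.
By the product rule, $u_x = e^{2x}(w_x + 2w)$, $u_{xx} = e^{2x}(w_{xx} + 4w_x + 4w)$, $u_t = e^{2x}w_t$.
Substituting into the PDE and dividing by $e^{2x}$: $w_t = \frac{1}{2}(w_{xx} + 4w_x + 4w) - 2(w_x + 2w) + 2w$.
The lower-order terms cancel, leaving the standard heat equation $w_t = \frac{1}{2}w_{xx}$.
Initial data for $w$: $w(x,0) = e^{-2x}u(x,0) = 2 \sin(2 x) + 2 \sin(4 x)$. The boundary conditions carry over: $w(0,t) = w(\pi,t) = 0$.
Solve for $w$:
  Using separation of variables $w = X(x)T(t)$:
  Eigenfunctions: $\sin(nx)$, $n = 1, 2, 3, \ldots$
  General solution: $w(x, t) = \sum c_n \sin(nx) e^{-n^2 t/2}$
  Matching $w(x,0) = 2 \sin(2 x) + 2 \sin(4 x)$ term by term: $c_2=2, c_4=2$.
Hence $w(x,t) = 2 e^{-2 t} \sin(2 x) + 2 e^{-8 t} \sin(4 x)$.
Transform back: $u(x,t) = e^{2x}w(x,t)$.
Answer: $u(x, t) = 2 e^{-2 t} e^{2 x} \sin(2 x) + 2 e^{-8 t} e^{2 x} \sin(4 x)$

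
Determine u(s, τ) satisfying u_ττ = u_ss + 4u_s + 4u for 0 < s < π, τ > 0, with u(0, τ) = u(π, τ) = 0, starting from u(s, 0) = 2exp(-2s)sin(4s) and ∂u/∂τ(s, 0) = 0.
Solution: Substitute u = exp(-2s)w.
Then u_s = exp(-2s)(w_s - 2w), u_ss = exp(-2s)(w_ss - 4w_s + 4w), u_ττ = exp(-2s)w_ττ; substituting and dividing by exp(-2s), the lower-order terms cancel: w_ττ = w_ss (standard wave equation).
Data for w: w(s,0) = exp(2s)u(s,0) = 2sin(4s); w_τ(s,0) = exp(2s)u_τ(s,0) = 0. The boundary conditions carry over: w(0,τ) = w(π,τ) = 0.
Separating variables: w = Σ [A_n cos(ω_n τ) + B_n sin(ω_n τ)] sin(ns), ω_n = n. From ICs: A_4=2.
So w(s,τ) = 2sin(4s)cos(4τ), and u(s,τ) = exp(-2s)w(s,τ).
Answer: u(s, τ) = 2exp(-2s)sin(4s)cos(4τ)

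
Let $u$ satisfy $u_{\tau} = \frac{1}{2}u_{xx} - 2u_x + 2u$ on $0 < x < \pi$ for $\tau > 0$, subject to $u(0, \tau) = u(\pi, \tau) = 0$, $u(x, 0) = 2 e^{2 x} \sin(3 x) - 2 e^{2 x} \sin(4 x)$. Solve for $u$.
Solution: Substitute $u = e^{2x}w$.
Then $u_x = e^{2x}(w_x + 2w)$, $u_{xx} = e^{2x}(w_{xx} + 4w_x + 4w)$, $u_{\tau} = e^{2x}w_{\tau}$; substituting and dividing by $e^{2x}$, the lower-order terms cancel: $w_{\tau} = \frac{1}{2}w_{xx}$ (standard heat equation).
Data for $w$: $w(x,0) = e^{-2x}u(x,0) = 2 \sin(3 x) - 2 \sin(4 x)$. The boundary conditions carry over: $w(0,\tau) = w(\pi,\tau) = 0$.
Separating variables: $w = \sum c_n e^{-n^2\tau/2} \sin(nx)$. From $w(x,0) = 2 \sin(3 x) - 2 \sin(4 x)$: $c_3=2, c_4=-2$.
So $w(x,\tau) = -2 e^{-8 \tau} \sin(4 x) + 2 e^{-9 \tau/2} \sin(3 x)$, and $u(x,\tau) = e^{2x}w(x,\tau)$.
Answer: $u(x, \tau) = -2 e^{-8 \tau} e^{2 x} \sin(4 x) + 2 e^{-9 \tau/2} e^{2 x} \sin(3 x)$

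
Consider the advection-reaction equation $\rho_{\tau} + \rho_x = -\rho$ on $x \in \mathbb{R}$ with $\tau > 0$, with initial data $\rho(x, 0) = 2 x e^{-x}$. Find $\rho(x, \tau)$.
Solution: Substitute $\rho = e^{-x}u$.
Then $\rho_x = e^{-x}(u_x - u)$, $\rho_{\tau} = e^{-x}u_{\tau}$; substituting and dividing by $e^{-x}$, the lower-order terms cancel: $u_{\tau} + u_x = 0$ (standard advection equation).
Data for $u$: $u(x,0) = e^{x}\rho(x,0) = 2 x$.
By characteristics ($dx/d\tau = 1$), $u(x,\tau) = f(x - \tau)$ with $f = u( \cdot , 0)$.
So $u(x,\tau) = 2 x - 2 \tau$, and $\rho(x,\tau) = e^{-x}u(x,\tau)$.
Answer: $\rho(x, \tau) = -2 \tau e^{-x} + 2 x e^{-x}$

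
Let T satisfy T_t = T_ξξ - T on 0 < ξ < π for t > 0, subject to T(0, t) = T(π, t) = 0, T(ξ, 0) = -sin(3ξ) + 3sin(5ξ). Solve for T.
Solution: Substitute T = exp(-t)u.
Then T_t = exp(-t)(u_t - u), T_ξξ = exp(-t)u_ξξ; substituting and dividing by exp(-t), the lower-order terms cancel: u_t = u_ξξ (standard heat equation).
Data for u: u(ξ,0) = T(ξ,0) = -sin(3ξ) + 3sin(5ξ). The boundary conditions carry over: u(0,t) = u(π,t) = 0.
Separating variables: u = Σ c_n exp(-n²t) sin(nξ). From u(ξ,0) = -sin(3ξ) + 3sin(5ξ): c_3=-1, c_5=3.
So u(ξ,t) = -exp(-9t)sin(3ξ) + 3exp(-25t)sin(5ξ), and T(ξ,t) = exp(-t)u(ξ,t).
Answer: T(ξ, t) = -exp(-10t)sin(3ξ) + 3exp(-26t)sin(5ξ)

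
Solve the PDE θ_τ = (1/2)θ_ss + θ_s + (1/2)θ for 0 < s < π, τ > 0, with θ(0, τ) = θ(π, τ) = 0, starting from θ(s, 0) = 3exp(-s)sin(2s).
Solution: Substitute θ = exp(-s)u.
Then θ_s = exp(-s)(u_s - u), θ_ss = exp(-s)(u_ss - 2u_s + u), θ_τ = exp(-s)u_τ; substituting and dividing by exp(-s), the lower-order terms cancel: u_τ = (1/2)u_ss (standard heat equation).
Data for u: u(s,0) = exp(s)θ(s,0) = 3sin(2s). The boundary conditions carry over: u(0,τ) = u(π,τ) = 0.
Separating variables: u = Σ c_n exp(-n²τ/2) sin(ns). From u(s,0) = 3sin(2s): c_2=3.
So u(s,τ) = 3exp(-2τ)sin(2s), and θ(s,τ) = exp(-s)u(s,τ).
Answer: θ(s, τ) = 3exp(-s)exp(-2τ)sin(2s)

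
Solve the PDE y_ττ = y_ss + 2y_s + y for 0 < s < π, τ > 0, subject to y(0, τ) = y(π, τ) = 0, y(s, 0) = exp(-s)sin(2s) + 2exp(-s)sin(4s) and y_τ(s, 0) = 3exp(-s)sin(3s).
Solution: Substitute y = exp(-s)u, i.e. u = exp(s)y.
By the product rule, y_s = exp(-s)(u_s - u), y_ss = exp(-s)(u_ss - 2u_s + u), y_ττ = exp(-s)u_ττ.
Substituting into the PDE and dividing by exp(-s): u_ττ = (u_ss - 2u_s + u) + 2(u_s - u) + u.
The lower-order terms cancel, leaving the standard wave equation u_ττ = u_ss.
Initial data for u: u(s,0) = exp(s)y(s,0) = sin(2s) + 2sin(4s); u_τ(s,0) = exp(s)y_τ(s,0) = 3sin(3s). The boundary conditions carry over: u(0,τ) = u(π,τ) = 0.
Solve for u:
  Using separation of variables u = X(s)T(τ):
  Eigenfunctions: sin(ns), n = 1, 2, 3, ...
  General solution: u(s, τ) = Σ [A_n cos(n τ) + B_n sin(n τ)] sin(ns)
  From u(s,0) = sin(2s) + 2sin(4s): A_2=1, A_4=2. From u_τ(s,0) = 3sin(3s), using u_τ(s,0) = Σ ω_n B_n sin(ns) with ω_n = n: B_3 = 3/3 = 1.
Hence u(s,τ) = sin(2s)cos(2τ) + sin(3s)sin(3τ) + 2sin(4s)cos(4τ).
Transform back: y(s,τ) = exp(-s)u(s,τ).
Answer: y(s, τ) = exp(-s)sin(2s)cos(2τ) + exp(-s)sin(3s)sin(3τ) + 2exp(-s)sin(4s)cos(4τ)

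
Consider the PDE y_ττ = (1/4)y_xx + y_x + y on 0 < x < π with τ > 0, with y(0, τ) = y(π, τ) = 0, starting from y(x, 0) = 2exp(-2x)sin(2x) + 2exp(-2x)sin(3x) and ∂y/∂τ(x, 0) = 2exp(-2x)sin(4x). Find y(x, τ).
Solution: Substitute y = exp(-2x)u, i.e. u = exp(2x)y.
By the product rule, y_x = exp(-2x)(u_x - 2u), y_xx = exp(-2x)(u_xx - 4u_x + 4u), y_ττ = exp(-2x)u_ττ.
Substituting into the PDE and dividing by exp(-2x): u_ττ = (1/4)(u_xx - 4u_x + 4u) + (u_x - 2u) + u.
The lower-order terms cancel, leaving the standard wave equation u_ττ = (1/4)u_xx.
Initial data for u: u(x,0) = exp(2x)y(x,0) = 2sin(2x) + 2sin(3x); u_τ(x,0) = exp(2x)y_τ(x,0) = 2sin(4x). The boundary conditions carry over: u(0,τ) = u(π,τ) = 0.
Solve for u:
  Using separation of variables u = X(x)T(τ):
  Eigenfunctions: sin(nx), n = 1, 2, 3, ...
  General solution: u(x, τ) = Σ [A_n cos(n τ/2) + B_n sin(n τ/2)] sin(nx)
  From u(x,0) = 2sin(2x) + 2sin(3x): A_2=2, A_3=2. From u_τ(x,0) = 2sin(4x), using u_τ(x,0) = Σ ω_n B_n sin(nx) with ω_n = n/2: B_4 = 2/2 = 1.
Hence u(x,τ) = 2sin(2x)cos(τ) + 2sin(3x)cos(3τ/2) + sin(4x)sin(2τ).
Transform back: y(x,τ) = exp(-2x)u(x,τ).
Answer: y(x, τ) = 2exp(-2x)sin(2x)cos(τ) + 2exp(-2x)sin(3x)cos(3τ/2) + exp(-2x)sin(4x)sin(2τ)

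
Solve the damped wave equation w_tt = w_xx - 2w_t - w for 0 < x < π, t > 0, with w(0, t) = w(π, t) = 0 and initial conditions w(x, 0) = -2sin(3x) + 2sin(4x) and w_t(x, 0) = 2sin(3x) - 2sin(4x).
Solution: Substitute w = exp(-t)u, i.e. u = exp(t)w.
By the product rule, w_t = exp(-t)(u_t - u), w_tt = exp(-t)(u_tt - 2u_t + u), w_xx = exp(-t)u_xx.
Substituting into the PDE and dividing by exp(-t): u_tt - 2u_t + u = u_xx - 2(u_t - u) - u.
The lower-order terms cancel, leaving the standard wave equation u_tt = u_xx.
Initial data for u: u(x,0) = w(x,0) = -2sin(3x) + 2sin(4x); u_t(x,0) = w_t(x,0) + w(x,0) = 0. The boundary conditions carry over: u(0,t) = u(π,t) = 0.
Solve for u:
  Using separation of variables u = X(x)T(t):
  Eigenfunctions: sin(nx), n = 1, 2, 3, ...
  General solution: u(x, t) = Σ [A_n cos(n t) + B_n sin(n t)] sin(nx)
  From u(x,0) = -2sin(3x) + 2sin(4x): A_3=-2, A_4=2. From u_t(x,0) = 0: all B_n = 0.
Hence u(x,t) = -2sin(3x)cos(3t) + 2sin(4x)cos(4t).
Transform back: w(x,t) = exp(-t)u(x,t).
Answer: w(x, t) = -2exp(-t)sin(3x)cos(3t) + 2exp(-t)sin(4x)cos(4t)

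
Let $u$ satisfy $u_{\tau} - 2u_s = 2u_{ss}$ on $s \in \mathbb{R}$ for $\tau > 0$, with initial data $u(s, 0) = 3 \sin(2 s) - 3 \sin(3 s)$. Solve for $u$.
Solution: Change to a moving frame: let $\eta = s + 2\tau$, $\sigma = \tau$ and write $u(s,\tau) = w(\eta,\sigma)$.
By the chain rule $u_{\tau} = w_{\sigma} + 2w_{\eta}$, $u_s = w_{\eta}$, $u_{ss} = w_{\eta\eta}$.
Then $u_{\tau} - 2u_s = w_{\sigma}$: the advection term cancels and the PDE becomes the heat equation $w_{\sigma} = 2w_{\eta\eta}$ on $\eta \in \mathbb{R}$.
Initial data: $w(\eta,0) = u(\eta,0) = 3 \sin(2 \eta) - 3 \sin(3 \eta)$.
On $\eta \in \mathbb{R}$ each mode satisfies $(\sin(n\eta))'' = -n^2 \sin(n\eta)$, so $e^{-2n^2\sigma} \sin(n\eta)$ solves the heat equation; by superposition $w(\eta,\sigma) = \sum c_n e^{-2n^2\sigma} \sin(n\eta)$.
Reading off the coefficients: $c_2=3, c_3=-3$, so $w(\eta,\sigma) = 3 e^{-8 \sigma} \sin(2 \eta) - 3 e^{-18 \sigma} \sin(3 \eta)$.
Substituting back $\eta = s + 2\tau$, $\sigma = \tau$: $u(s,\tau) = w(s + 2\tau, \tau)$.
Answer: $u(s, \tau) = 3 e^{-8 \tau} \sin(4 \tau + 2 s) - 3 e^{-18 \tau} \sin(6 \tau + 3 s)$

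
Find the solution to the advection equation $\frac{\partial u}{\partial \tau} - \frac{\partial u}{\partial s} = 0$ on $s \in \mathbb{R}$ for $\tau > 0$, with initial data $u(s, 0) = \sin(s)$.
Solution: By method of characteristics (waves move left with speed 1):
Along characteristics $s + \tau =$ const, $u$ is constant, so $u(s,\tau) = f(s + \tau)$ with $f = u( \cdot , 0)$.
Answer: $u(s, \tau) = \sin(\tau + s)$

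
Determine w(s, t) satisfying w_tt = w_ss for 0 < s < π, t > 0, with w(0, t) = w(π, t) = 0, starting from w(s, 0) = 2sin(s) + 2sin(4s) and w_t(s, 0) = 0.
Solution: Using separation of variables w = X(s)T(t):
Eigenfunctions: sin(ns), n = 1, 2, 3, ...
General solution: w(s, t) = Σ [A_n cos(n t) + B_n sin(n t)] sin(ns)
From w(s,0) = 2sin(s) + 2sin(4s): A_1=2, A_4=2. From w_t(s,0) = 0: all B_n = 0.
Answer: w(s, t) = 2sin(s)cos(t) + 2sin(4s)cos(4t)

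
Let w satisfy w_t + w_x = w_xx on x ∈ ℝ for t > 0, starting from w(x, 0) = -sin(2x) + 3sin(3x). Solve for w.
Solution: Moving frame: η = x - t, σ = t, w = u(η,σ), so w_t = u_σ - u_η and w_xx = u_ηη.
Hence w_t + w_x = u_σ and the PDE becomes the heat equation u_σ = u_ηη on η ∈ ℝ.
Initial data: u(η,0) = w(η,0) = -sin(2η) + 3sin(3η). Each mode sin(nη) decays as exp(-n²σ) on ℝ, so u(η,σ) = Σ c_n exp(-n²σ) sin(nη) with c_2=-1, c_3=3: u(η,σ) = -exp(-4σ)sin(2η) + 3exp(-9σ)sin(3η).
Substituting back: w(x,t) = u(x - t, t).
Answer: w(x, t) = exp(-4t)sin(2t - 2x) - 3exp(-9t)sin(3t - 3x)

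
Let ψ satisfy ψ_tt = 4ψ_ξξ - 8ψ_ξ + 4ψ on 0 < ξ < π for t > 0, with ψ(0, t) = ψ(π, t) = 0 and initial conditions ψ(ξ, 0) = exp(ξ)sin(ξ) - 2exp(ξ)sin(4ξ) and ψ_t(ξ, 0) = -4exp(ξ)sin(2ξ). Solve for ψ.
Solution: Substitute ψ = exp(ξ)u.
Then ψ_ξ = exp(ξ)(u_ξ + u), ψ_ξξ = exp(ξ)(u_ξξ + 2u_ξ + u), ψ_tt = exp(ξ)u_tt; substituting and dividing by exp(ξ), the lower-order terms cancel: u_tt = 4u_ξξ (standard wave equation).
Data for u: u(ξ,0) = exp(-ξ)ψ(ξ,0) = sin(ξ) - 2sin(4ξ); u_t(ξ,0) = exp(-ξ)ψ_t(ξ,0) = -4sin(2ξ). The boundary conditions carry over: u(0,t) = u(π,t) = 0.
Separating variables: u = Σ [A_n cos(ω_n t) + B_n sin(ω_n t)] sin(nξ), ω_n = 2n. From ICs (B_n = velocity coefficient / ω_n): A_1=1, A_4=-2, B_2=-1.
So u(ξ,t) = -sin(4t)sin(2ξ) + sin(ξ)cos(2t) - 2sin(4ξ)cos(8t), and ψ(ξ,t) = exp(ξ)u(ξ,t).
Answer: ψ(ξ, t) = -exp(ξ)sin(4t)sin(2ξ) + exp(ξ)sin(ξ)cos(2t) - 2exp(ξ)sin(4ξ)cos(8t)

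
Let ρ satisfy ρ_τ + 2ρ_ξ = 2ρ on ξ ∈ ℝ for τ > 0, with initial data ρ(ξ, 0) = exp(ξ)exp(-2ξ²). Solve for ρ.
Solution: Substitute ρ = exp(ξ)u.
Then ρ_ξ = exp(ξ)(u_ξ + u), ρ_τ = exp(ξ)u_τ; substituting and dividing by exp(ξ), the lower-order terms cancel: u_τ + 2u_ξ = 0 (standard advection equation).
Data for u: u(ξ,0) = exp(-ξ)ρ(ξ,0) = exp(-2ξ²).
By characteristics (dξ/dτ = 2), u(ξ,τ) = f(ξ - 2τ) with f = u(·, 0).
So u(ξ,τ) = exp(-2(ξ - 2τ)²), and ρ(ξ,τ) = exp(ξ)u(ξ,τ).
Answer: ρ(ξ, τ) = exp(ξ)exp(-2(ξ - 2τ)²)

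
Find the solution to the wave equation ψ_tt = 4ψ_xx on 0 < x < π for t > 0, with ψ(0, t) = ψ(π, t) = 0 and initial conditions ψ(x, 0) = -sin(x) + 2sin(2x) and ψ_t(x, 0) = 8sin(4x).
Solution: Using separation of variables ψ = X(x)T(t):
Eigenfunctions: sin(nx), n = 1, 2, 3, ...
General solution: ψ(x, t) = Σ [A_n cos(2n t) + B_n sin(2n t)] sin(nx)
From ψ(x,0) = -sin(x) + 2sin(2x): A_1=-1, A_2=2. From ψ_t(x,0) = 8sin(4x), using ψ_t(x,0) = Σ ω_n B_n sin(nx) with ω_n = 2n: B_4 = 8/8 = 1.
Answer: ψ(x, t) = sin(8t)sin(4x) - sin(x)cos(2t) + 2sin(2x)cos(4t)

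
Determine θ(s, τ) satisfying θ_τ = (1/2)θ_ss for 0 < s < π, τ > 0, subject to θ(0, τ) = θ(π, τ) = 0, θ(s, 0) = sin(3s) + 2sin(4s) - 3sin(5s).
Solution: Separating variables: θ = Σ c_n exp(-n²τ/2) sin(ns). From θ(s,0) = sin(3s) + 2sin(4s) - 3sin(5s): c_3=1, c_4=2, c_5=-3.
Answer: θ(s, τ) = 2exp(-8τ)sin(4s) + exp(-9τ/2)sin(3s) - 3exp(-25τ/2)sin(5s)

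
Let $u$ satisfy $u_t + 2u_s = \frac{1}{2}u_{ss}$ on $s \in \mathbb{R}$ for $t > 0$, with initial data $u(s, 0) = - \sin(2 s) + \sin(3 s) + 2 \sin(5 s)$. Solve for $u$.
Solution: Moving frame: $\eta = s - 2t$, $\sigma = t$, $u = w(\eta,\sigma)$, so $u_t = w_{\sigma} - 2w_{\eta}$ and $u_{ss} = w_{\eta\eta}$.
Hence $u_t + 2u_s = w_{\sigma}$ and the PDE becomes the heat equation $w_{\sigma} = \frac{1}{2}w_{\eta\eta}$ on $\eta \in \mathbb{R}$.
Initial data: $w(\eta,0) = u(\eta,0) = - \sin(2 \eta) + \sin(3 \eta) + 2 \sin(5 \eta)$. Each mode $\sin(n\eta)$ decays as $e^{-n^2\sigma/2}$ on $\mathbb{R}$, so $w(\eta,\sigma) = \sum c_n e^{-n^2\sigma/2} \sin(n\eta)$ with $c_2=-1, c_3=1, c_5=2$: $w(\eta,\sigma) = - e^{-2 \sigma} \sin(2 \eta) + e^{-9 \sigma/2} \sin(3 \eta) + 2 e^{-25 \sigma/2} \sin(5 \eta)$.
Substituting back: $u(s,t) = w(s - 2t, t)$.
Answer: $u(s, t) = - e^{-2 t} \sin(2 s - 4 t) + e^{-9 t/2} \sin(3 s - 6 t) + 2 e^{-25 t/2} \sin(5 s - 10 t)$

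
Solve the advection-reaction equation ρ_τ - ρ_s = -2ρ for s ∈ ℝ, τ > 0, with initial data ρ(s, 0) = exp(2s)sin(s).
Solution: Substitute ρ = exp(2s)u.
Then ρ_s = exp(2s)(u_s + 2u), ρ_τ = exp(2s)u_τ; substituting and dividing by exp(2s), the lower-order terms cancel: u_τ - u_s = 0 (standard advection equation).
Data for u: u(s,0) = exp(-2s)ρ(s,0) = sin(s).
By characteristics (ds/dτ = -1), u(s,τ) = f(s + τ) with f = u(·, 0).
So u(s,τ) = sin(s + τ), and ρ(s,τ) = exp(2s)u(s,τ).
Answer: ρ(s, τ) = exp(2s)sin(s + τ)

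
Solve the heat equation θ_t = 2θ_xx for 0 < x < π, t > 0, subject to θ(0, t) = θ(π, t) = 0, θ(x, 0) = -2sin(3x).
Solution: Separating variables: θ = Σ c_n exp(-2n²t) sin(nx). From θ(x,0) = -2sin(3x): c_3=-2.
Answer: θ(x, t) = -2exp(-18t)sin(3x)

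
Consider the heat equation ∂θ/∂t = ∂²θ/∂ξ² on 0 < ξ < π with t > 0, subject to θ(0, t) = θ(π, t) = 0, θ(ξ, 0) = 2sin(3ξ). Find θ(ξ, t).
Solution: Separating variables: θ = Σ c_n exp(-n²t) sin(nξ). From θ(ξ,0) = 2sin(3ξ): c_3=2.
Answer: θ(ξ, t) = 2exp(-9t)sin(3ξ)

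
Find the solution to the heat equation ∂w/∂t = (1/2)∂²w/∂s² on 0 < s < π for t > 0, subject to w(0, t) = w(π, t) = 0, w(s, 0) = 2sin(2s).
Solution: Using separation of variables w = X(s)T(t):
Eigenfunctions: sin(ns), n = 1, 2, 3, ...
General solution: w(s, t) = Σ c_n sin(ns) exp(-n² t/2)
Matching w(s,0) = 2sin(2s) term by term: c_2=2.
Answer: w(s, t) = 2exp(-2t)sin(2s)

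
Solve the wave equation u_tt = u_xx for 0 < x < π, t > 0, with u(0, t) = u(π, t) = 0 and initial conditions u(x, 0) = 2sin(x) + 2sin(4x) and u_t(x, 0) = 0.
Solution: Using separation of variables u = X(x)T(t):
Eigenfunctions: sin(nx), n = 1, 2, 3, ...
General solution: u(x, t) = Σ [A_n cos(n t) + B_n sin(n t)] sin(nx)
From u(x,0) = 2sin(x) + 2sin(4x): A_1=2, A_4=2. From u_t(x,0) = 0: all B_n = 0.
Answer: u(x, t) = 2sin(x)cos(t) + 2sin(4x)cos(4t)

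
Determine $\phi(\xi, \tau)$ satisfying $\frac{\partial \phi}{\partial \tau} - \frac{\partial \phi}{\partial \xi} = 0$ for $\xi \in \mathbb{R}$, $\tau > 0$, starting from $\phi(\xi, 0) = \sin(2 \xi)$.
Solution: By method of characteristics (waves move left with speed 1):
Along characteristics $\xi + \tau =$ const, $\phi$ is constant, so $\phi(\xi,\tau) = f(\xi + \tau)$ with $f = \phi( \cdot , 0)$.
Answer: $\phi(\xi, \tau) = \sin(2 \tau + 2 \xi)$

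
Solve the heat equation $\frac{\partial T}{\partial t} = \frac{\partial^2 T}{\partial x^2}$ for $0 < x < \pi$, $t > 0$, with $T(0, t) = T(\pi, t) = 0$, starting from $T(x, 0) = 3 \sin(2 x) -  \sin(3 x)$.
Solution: Using separation of variables $T = X(x)G(t)$:
Eigenfunctions: $\sin(nx)$, $n = 1, 2, 3, \ldots$
General solution: $T(x, t) = \sum c_n \sin(nx) e^{-n^2 t}$
Matching $T(x,0) = 3 \sin(2 x) - \sin(3 x)$ term by term: $c_2=3, c_3=-1$.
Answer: $T(x, t) = 3 e^{-4 t} \sin(2 x) -  e^{-9 t} \sin(3 x)$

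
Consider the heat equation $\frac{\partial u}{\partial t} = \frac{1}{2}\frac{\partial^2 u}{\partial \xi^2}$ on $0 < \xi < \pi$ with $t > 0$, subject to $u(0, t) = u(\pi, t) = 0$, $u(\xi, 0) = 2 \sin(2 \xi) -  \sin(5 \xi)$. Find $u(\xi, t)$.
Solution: Separating variables: $u = \sum c_n e^{-n^2t/2} \sin(n\xi)$. From $u(\xi,0) = 2 \sin(2 \xi) - \sin(5 \xi)$: $c_2=2, c_5=-1$.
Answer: $u(\xi, t) = 2 e^{-2 t} \sin(2 \xi) -  e^{-25 t/2} \sin(5 \xi)$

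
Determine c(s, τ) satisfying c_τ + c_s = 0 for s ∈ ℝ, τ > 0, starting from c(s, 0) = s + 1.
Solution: By method of characteristics (waves move right with speed 1):
Along characteristics s - τ = const, c is constant, so c(s,τ) = f(s - τ) with f = c(·, 0).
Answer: c(s, τ) = s - τ + 1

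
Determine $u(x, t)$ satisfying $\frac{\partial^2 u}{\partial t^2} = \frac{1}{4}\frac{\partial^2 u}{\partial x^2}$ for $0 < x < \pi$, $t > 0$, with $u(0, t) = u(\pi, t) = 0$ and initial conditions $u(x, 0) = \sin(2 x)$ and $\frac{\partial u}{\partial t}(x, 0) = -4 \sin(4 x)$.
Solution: Separating variables: $u = \sum [A_n \cos(\omega_n t) + B_n \sin(\omega_n t)] \sin(nx)$, $\omega_n = n/2$. From ICs ($B_n$ = velocity coefficient / $\omega_n$): $A_2=1, B_4=-2$.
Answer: $u(x, t) = -2 \sin(2 t) \sin(4 x) + \sin(2 x) \cos(t)$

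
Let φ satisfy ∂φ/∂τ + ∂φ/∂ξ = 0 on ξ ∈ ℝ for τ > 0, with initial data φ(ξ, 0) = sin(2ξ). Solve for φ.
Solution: By method of characteristics (waves move right with speed 1):
Along characteristics ξ - τ = const, φ is constant, so φ(ξ,τ) = f(ξ - τ) with f = φ(·, 0).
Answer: φ(ξ, τ) = sin(2ξ - 2τ)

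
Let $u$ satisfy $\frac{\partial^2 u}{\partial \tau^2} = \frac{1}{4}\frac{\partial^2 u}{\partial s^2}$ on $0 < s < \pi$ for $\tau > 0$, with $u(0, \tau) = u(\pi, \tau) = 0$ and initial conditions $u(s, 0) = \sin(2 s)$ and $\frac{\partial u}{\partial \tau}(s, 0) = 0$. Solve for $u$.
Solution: Separating variables: $u = \sum [A_n \cos(\omega_n \tau) + B_n \sin(\omega_n \tau)] \sin(ns)$, $\omega_n = n/2$. From ICs: $A_2=1$.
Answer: $u(s, \tau) = \sin(2 s) \cos(\tau)$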